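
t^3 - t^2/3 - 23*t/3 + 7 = (t - 7/3)*(t - 1)*(t + 3)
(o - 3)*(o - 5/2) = o^2 - 11*o/2 + 15/2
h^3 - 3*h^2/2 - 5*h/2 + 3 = (h - 2)*(h - 1)*(h + 3/2)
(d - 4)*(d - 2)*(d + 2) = d^3 - 4*d^2 - 4*d + 16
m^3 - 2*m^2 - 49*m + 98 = (m - 7)*(m - 2)*(m + 7)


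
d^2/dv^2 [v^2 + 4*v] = 2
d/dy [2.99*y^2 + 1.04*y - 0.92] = 5.98*y + 1.04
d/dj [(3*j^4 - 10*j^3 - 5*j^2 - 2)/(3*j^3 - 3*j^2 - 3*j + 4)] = (9*j^6 - 18*j^5 + 18*j^4 + 108*j^3 - 87*j^2 - 52*j - 6)/(9*j^6 - 18*j^5 - 9*j^4 + 42*j^3 - 15*j^2 - 24*j + 16)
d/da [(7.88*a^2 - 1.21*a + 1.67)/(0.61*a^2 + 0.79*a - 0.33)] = (6.9633*a^2 - 7.2382*a - 0.92)/(0.3721*a^4 + 0.9638*a^3 + 0.2215*a^2 - 0.5214*a + 0.1089)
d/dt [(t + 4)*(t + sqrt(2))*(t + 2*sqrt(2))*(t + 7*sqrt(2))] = 4*t^3 + 12*t^2 + 30*sqrt(2)*t^2 + 92*t + 80*sqrt(2)*t + 28*sqrt(2) + 184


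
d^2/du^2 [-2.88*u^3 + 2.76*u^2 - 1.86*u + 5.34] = 5.52 - 17.28*u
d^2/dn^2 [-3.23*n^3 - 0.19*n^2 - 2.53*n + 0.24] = -19.38*n - 0.38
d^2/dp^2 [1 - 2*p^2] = -4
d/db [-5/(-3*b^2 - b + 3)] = 5*(-6*b - 1)/(3*b^2 + b - 3)^2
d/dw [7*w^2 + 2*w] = 14*w + 2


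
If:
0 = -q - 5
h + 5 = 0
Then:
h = -5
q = -5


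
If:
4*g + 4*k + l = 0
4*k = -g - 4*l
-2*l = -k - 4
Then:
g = 16/13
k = -20/13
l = 16/13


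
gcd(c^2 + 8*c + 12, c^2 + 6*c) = c + 6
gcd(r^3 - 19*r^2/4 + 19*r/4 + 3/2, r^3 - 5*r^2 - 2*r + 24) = r - 3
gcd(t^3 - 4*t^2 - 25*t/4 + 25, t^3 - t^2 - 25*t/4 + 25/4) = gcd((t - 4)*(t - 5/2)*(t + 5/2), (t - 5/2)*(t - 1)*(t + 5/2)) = t^2 - 25/4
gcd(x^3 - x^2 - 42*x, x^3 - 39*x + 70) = 1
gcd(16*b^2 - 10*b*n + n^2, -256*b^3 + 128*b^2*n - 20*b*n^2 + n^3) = 8*b - n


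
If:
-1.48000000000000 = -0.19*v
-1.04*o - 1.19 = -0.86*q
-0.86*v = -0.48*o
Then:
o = 13.96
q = 18.26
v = 7.79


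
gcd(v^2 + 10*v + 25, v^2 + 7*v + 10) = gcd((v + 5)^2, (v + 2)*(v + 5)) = v + 5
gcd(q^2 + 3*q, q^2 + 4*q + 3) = q + 3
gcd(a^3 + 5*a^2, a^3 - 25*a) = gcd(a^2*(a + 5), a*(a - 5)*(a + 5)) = a^2 + 5*a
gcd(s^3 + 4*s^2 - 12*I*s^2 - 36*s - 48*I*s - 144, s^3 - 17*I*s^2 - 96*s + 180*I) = s^2 - 12*I*s - 36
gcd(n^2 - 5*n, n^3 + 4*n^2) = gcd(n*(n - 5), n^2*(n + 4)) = n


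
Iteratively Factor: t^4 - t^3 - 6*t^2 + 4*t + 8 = (t - 2)*(t^3 + t^2 - 4*t - 4) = (t - 2)*(t + 2)*(t^2 - t - 2) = (t - 2)^2*(t + 2)*(t + 1)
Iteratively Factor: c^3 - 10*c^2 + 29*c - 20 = (c - 5)*(c^2 - 5*c + 4) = (c - 5)*(c - 1)*(c - 4)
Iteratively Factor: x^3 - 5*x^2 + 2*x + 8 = (x + 1)*(x^2 - 6*x + 8) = (x - 2)*(x + 1)*(x - 4)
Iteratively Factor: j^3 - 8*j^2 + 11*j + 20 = (j - 5)*(j^2 - 3*j - 4) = (j - 5)*(j - 4)*(j + 1)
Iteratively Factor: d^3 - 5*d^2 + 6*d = (d - 3)*(d^2 - 2*d) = d*(d - 3)*(d - 2)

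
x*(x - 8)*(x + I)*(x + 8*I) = x^4 - 8*x^3 + 9*I*x^3 - 8*x^2 - 72*I*x^2 + 64*x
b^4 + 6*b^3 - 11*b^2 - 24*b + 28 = (b - 2)*(b - 1)*(b + 2)*(b + 7)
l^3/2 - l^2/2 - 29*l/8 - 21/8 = (l/2 + 1/2)*(l - 7/2)*(l + 3/2)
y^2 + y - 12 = (y - 3)*(y + 4)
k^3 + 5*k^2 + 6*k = k*(k + 2)*(k + 3)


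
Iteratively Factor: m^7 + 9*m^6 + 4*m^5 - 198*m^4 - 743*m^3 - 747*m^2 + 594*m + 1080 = (m + 3)*(m^6 + 6*m^5 - 14*m^4 - 156*m^3 - 275*m^2 + 78*m + 360) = (m + 2)*(m + 3)*(m^5 + 4*m^4 - 22*m^3 - 112*m^2 - 51*m + 180) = (m - 5)*(m + 2)*(m + 3)*(m^4 + 9*m^3 + 23*m^2 + 3*m - 36) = (m - 5)*(m - 1)*(m + 2)*(m + 3)*(m^3 + 10*m^2 + 33*m + 36) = (m - 5)*(m - 1)*(m + 2)*(m + 3)*(m + 4)*(m^2 + 6*m + 9) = (m - 5)*(m - 1)*(m + 2)*(m + 3)^2*(m + 4)*(m + 3)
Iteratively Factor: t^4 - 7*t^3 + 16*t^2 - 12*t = (t - 3)*(t^3 - 4*t^2 + 4*t) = (t - 3)*(t - 2)*(t^2 - 2*t) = (t - 3)*(t - 2)^2*(t)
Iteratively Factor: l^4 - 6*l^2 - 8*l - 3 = (l + 1)*(l^3 - l^2 - 5*l - 3) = (l + 1)^2*(l^2 - 2*l - 3) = (l + 1)^3*(l - 3)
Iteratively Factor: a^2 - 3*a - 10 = (a - 5)*(a + 2)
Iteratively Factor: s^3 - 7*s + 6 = (s + 3)*(s^2 - 3*s + 2) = (s - 1)*(s + 3)*(s - 2)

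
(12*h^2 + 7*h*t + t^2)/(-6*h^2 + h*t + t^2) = (4*h + t)/(-2*h + t)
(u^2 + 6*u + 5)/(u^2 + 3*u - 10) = (u + 1)/(u - 2)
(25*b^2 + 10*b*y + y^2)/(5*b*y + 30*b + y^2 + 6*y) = (5*b + y)/(y + 6)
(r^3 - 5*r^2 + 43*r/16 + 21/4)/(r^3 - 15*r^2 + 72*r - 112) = (r^2 - r - 21/16)/(r^2 - 11*r + 28)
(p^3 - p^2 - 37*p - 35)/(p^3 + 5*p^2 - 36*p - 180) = (p^2 - 6*p - 7)/(p^2 - 36)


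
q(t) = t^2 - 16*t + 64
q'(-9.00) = -34.00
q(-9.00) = 289.00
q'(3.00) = -10.00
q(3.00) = 25.00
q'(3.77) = -8.46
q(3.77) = 17.89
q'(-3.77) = -23.54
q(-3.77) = 138.53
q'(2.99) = -10.02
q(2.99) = 25.10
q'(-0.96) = -17.92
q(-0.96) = 80.28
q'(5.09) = -5.82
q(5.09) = 8.47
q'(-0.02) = -16.04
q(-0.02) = 64.32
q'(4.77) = -6.46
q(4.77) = 10.43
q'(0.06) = -15.88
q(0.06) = 63.04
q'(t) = 2*t - 16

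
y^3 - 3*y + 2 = (y - 1)^2*(y + 2)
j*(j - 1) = j^2 - j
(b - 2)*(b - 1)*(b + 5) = b^3 + 2*b^2 - 13*b + 10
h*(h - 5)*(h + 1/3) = h^3 - 14*h^2/3 - 5*h/3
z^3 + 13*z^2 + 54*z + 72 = (z + 3)*(z + 4)*(z + 6)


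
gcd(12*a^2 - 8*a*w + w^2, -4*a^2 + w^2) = -2*a + w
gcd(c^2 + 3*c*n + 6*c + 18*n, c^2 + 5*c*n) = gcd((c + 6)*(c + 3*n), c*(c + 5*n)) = 1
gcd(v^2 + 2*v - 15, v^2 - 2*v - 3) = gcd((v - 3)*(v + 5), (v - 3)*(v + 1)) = v - 3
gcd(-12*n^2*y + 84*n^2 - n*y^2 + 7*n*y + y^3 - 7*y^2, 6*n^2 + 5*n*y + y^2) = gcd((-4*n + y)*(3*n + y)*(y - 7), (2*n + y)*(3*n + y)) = 3*n + y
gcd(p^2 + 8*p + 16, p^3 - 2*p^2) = 1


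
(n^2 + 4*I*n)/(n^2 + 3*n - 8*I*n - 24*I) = n*(n + 4*I)/(n^2 + n*(3 - 8*I) - 24*I)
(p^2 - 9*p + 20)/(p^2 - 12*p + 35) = (p - 4)/(p - 7)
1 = 1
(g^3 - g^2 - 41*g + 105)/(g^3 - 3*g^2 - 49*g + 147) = (g - 5)/(g - 7)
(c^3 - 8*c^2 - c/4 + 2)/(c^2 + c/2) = c - 17/2 + 4/c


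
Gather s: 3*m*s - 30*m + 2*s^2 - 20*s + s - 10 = -30*m + 2*s^2 + s*(3*m - 19) - 10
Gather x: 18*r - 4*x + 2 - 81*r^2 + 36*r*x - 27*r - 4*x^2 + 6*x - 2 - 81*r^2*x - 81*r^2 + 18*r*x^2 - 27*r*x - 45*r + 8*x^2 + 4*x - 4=-162*r^2 - 54*r + x^2*(18*r + 4) + x*(-81*r^2 + 9*r + 6) - 4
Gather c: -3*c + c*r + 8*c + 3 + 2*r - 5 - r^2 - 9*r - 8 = c*(r + 5) - r^2 - 7*r - 10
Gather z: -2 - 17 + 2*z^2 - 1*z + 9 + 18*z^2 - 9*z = 20*z^2 - 10*z - 10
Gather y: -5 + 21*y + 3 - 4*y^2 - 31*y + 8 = -4*y^2 - 10*y + 6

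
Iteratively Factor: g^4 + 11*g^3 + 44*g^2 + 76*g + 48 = (g + 2)*(g^3 + 9*g^2 + 26*g + 24) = (g + 2)*(g + 4)*(g^2 + 5*g + 6) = (g + 2)*(g + 3)*(g + 4)*(g + 2)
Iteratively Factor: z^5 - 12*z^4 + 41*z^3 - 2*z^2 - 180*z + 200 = (z + 2)*(z^4 - 14*z^3 + 69*z^2 - 140*z + 100) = (z - 2)*(z + 2)*(z^3 - 12*z^2 + 45*z - 50) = (z - 2)^2*(z + 2)*(z^2 - 10*z + 25) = (z - 5)*(z - 2)^2*(z + 2)*(z - 5)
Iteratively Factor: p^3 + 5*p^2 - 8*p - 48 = (p - 3)*(p^2 + 8*p + 16) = (p - 3)*(p + 4)*(p + 4)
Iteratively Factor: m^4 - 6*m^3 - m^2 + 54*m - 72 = (m - 4)*(m^3 - 2*m^2 - 9*m + 18) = (m - 4)*(m - 3)*(m^2 + m - 6) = (m - 4)*(m - 3)*(m - 2)*(m + 3)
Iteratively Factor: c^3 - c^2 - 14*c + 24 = (c - 3)*(c^2 + 2*c - 8) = (c - 3)*(c - 2)*(c + 4)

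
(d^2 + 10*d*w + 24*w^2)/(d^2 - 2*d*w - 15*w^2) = (-d^2 - 10*d*w - 24*w^2)/(-d^2 + 2*d*w + 15*w^2)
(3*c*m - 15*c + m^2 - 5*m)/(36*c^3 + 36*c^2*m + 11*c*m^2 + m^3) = (m - 5)/(12*c^2 + 8*c*m + m^2)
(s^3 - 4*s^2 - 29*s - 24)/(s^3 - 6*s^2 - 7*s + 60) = (s^2 - 7*s - 8)/(s^2 - 9*s + 20)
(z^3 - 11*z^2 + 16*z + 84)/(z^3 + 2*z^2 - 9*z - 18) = (z^2 - 13*z + 42)/(z^2 - 9)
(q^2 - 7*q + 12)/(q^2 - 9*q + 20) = (q - 3)/(q - 5)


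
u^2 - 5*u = u*(u - 5)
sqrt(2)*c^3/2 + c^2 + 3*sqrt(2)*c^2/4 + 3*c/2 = c*(c + 3/2)*(sqrt(2)*c/2 + 1)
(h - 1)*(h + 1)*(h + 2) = h^3 + 2*h^2 - h - 2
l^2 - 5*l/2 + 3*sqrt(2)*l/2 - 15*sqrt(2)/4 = (l - 5/2)*(l + 3*sqrt(2)/2)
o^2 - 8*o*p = o*(o - 8*p)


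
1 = 1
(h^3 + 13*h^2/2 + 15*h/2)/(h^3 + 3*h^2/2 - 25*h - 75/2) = h/(h - 5)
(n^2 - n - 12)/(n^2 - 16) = (n + 3)/(n + 4)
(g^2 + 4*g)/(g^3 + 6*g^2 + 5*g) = (g + 4)/(g^2 + 6*g + 5)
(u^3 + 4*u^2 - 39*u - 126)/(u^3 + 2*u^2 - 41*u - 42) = (u + 3)/(u + 1)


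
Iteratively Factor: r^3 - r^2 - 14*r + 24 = (r + 4)*(r^2 - 5*r + 6) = (r - 3)*(r + 4)*(r - 2)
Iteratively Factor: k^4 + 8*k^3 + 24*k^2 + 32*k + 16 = (k + 2)*(k^3 + 6*k^2 + 12*k + 8) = (k + 2)^2*(k^2 + 4*k + 4) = (k + 2)^3*(k + 2)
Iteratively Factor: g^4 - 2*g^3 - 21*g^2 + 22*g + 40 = (g + 1)*(g^3 - 3*g^2 - 18*g + 40) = (g - 5)*(g + 1)*(g^2 + 2*g - 8) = (g - 5)*(g - 2)*(g + 1)*(g + 4)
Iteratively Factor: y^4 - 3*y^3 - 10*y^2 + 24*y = (y + 3)*(y^3 - 6*y^2 + 8*y) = (y - 4)*(y + 3)*(y^2 - 2*y) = (y - 4)*(y - 2)*(y + 3)*(y)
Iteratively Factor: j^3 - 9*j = (j - 3)*(j^2 + 3*j) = j*(j - 3)*(j + 3)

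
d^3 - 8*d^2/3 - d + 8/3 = (d - 8/3)*(d - 1)*(d + 1)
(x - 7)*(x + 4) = x^2 - 3*x - 28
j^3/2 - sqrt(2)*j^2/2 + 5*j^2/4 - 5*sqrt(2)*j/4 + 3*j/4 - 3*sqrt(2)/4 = (j/2 + 1/2)*(j + 3/2)*(j - sqrt(2))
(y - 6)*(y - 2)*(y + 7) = y^3 - y^2 - 44*y + 84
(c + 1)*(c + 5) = c^2 + 6*c + 5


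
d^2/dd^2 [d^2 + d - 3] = 2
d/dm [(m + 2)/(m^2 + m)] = (m*(m + 1) - (m + 2)*(2*m + 1))/(m^2*(m + 1)^2)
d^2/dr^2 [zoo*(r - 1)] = 0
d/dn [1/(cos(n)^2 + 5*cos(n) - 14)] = (2*cos(n) + 5)*sin(n)/(cos(n)^2 + 5*cos(n) - 14)^2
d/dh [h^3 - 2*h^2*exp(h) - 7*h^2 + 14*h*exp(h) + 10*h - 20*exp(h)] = -2*h^2*exp(h) + 3*h^2 + 10*h*exp(h) - 14*h - 6*exp(h) + 10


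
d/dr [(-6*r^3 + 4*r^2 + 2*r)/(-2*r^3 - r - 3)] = 2*(4*r^4 + 10*r^3 + 25*r^2 - 12*r - 3)/(4*r^6 + 4*r^4 + 12*r^3 + r^2 + 6*r + 9)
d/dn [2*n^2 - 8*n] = 4*n - 8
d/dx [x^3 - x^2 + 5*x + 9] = 3*x^2 - 2*x + 5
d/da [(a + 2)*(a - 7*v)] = 2*a - 7*v + 2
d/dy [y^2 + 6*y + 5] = 2*y + 6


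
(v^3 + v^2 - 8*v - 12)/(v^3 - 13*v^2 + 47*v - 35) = (v^3 + v^2 - 8*v - 12)/(v^3 - 13*v^2 + 47*v - 35)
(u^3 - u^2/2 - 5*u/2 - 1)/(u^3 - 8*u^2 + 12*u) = (2*u^2 + 3*u + 1)/(2*u*(u - 6))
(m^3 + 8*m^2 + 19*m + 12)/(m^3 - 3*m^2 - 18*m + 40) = (m^2 + 4*m + 3)/(m^2 - 7*m + 10)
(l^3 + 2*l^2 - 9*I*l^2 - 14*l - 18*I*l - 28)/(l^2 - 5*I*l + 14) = (l^2 + 2*l*(1 - I) - 4*I)/(l + 2*I)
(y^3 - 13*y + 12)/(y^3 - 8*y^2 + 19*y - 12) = (y + 4)/(y - 4)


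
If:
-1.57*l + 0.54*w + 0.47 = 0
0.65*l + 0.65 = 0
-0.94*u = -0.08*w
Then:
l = -1.00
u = -0.32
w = -3.78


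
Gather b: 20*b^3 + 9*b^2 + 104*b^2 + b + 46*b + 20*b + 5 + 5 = 20*b^3 + 113*b^2 + 67*b + 10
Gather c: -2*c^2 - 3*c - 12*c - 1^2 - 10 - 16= -2*c^2 - 15*c - 27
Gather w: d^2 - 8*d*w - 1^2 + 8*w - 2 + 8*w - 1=d^2 + w*(16 - 8*d) - 4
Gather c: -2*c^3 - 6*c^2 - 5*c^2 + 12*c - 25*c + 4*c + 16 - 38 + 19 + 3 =-2*c^3 - 11*c^2 - 9*c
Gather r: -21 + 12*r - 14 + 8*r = 20*r - 35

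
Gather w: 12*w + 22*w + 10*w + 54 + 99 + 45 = 44*w + 198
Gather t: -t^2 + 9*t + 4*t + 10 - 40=-t^2 + 13*t - 30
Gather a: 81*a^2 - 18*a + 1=81*a^2 - 18*a + 1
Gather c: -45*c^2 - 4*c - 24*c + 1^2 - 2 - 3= -45*c^2 - 28*c - 4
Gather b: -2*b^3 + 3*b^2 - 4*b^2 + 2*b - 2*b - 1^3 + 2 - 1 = -2*b^3 - b^2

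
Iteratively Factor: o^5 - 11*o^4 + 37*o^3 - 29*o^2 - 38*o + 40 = (o - 5)*(o^4 - 6*o^3 + 7*o^2 + 6*o - 8) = (o - 5)*(o - 4)*(o^3 - 2*o^2 - o + 2) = (o - 5)*(o - 4)*(o + 1)*(o^2 - 3*o + 2) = (o - 5)*(o - 4)*(o - 2)*(o + 1)*(o - 1)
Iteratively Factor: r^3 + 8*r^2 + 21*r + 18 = (r + 3)*(r^2 + 5*r + 6) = (r + 3)^2*(r + 2)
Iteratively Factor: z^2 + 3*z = (z + 3)*(z)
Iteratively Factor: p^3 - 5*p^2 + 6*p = (p - 2)*(p^2 - 3*p) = (p - 3)*(p - 2)*(p)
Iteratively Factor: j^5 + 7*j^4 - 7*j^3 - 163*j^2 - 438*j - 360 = (j + 3)*(j^4 + 4*j^3 - 19*j^2 - 106*j - 120) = (j + 2)*(j + 3)*(j^3 + 2*j^2 - 23*j - 60) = (j - 5)*(j + 2)*(j + 3)*(j^2 + 7*j + 12) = (j - 5)*(j + 2)*(j + 3)^2*(j + 4)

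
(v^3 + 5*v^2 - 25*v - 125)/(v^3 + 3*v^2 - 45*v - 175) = (v - 5)/(v - 7)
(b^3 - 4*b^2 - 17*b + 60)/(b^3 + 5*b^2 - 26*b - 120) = (b - 3)/(b + 6)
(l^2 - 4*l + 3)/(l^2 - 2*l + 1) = (l - 3)/(l - 1)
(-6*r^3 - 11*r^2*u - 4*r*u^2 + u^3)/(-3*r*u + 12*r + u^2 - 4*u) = (6*r^3 + 11*r^2*u + 4*r*u^2 - u^3)/(3*r*u - 12*r - u^2 + 4*u)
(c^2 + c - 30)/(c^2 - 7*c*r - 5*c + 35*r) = (-c - 6)/(-c + 7*r)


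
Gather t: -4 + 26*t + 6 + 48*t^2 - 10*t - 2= 48*t^2 + 16*t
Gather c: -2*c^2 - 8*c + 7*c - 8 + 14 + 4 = -2*c^2 - c + 10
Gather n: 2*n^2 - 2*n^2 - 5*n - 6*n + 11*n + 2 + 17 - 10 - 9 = 0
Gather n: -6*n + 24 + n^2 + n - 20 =n^2 - 5*n + 4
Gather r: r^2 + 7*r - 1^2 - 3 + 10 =r^2 + 7*r + 6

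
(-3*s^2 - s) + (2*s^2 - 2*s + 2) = -s^2 - 3*s + 2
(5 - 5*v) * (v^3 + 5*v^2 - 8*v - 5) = -5*v^4 - 20*v^3 + 65*v^2 - 15*v - 25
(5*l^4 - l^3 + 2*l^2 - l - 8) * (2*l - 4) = 10*l^5 - 22*l^4 + 8*l^3 - 10*l^2 - 12*l + 32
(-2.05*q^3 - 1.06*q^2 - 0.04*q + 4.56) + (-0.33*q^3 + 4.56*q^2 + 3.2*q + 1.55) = -2.38*q^3 + 3.5*q^2 + 3.16*q + 6.11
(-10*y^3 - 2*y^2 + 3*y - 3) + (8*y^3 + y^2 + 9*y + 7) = -2*y^3 - y^2 + 12*y + 4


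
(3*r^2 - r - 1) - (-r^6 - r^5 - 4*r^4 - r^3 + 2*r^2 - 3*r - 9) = r^6 + r^5 + 4*r^4 + r^3 + r^2 + 2*r + 8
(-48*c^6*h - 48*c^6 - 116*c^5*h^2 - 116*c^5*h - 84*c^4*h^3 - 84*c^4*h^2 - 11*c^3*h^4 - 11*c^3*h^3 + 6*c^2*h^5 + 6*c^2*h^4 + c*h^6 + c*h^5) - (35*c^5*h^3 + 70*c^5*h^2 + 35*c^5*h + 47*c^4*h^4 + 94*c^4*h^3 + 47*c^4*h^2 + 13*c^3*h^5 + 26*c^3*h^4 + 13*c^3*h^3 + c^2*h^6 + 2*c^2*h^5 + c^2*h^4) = -48*c^6*h - 48*c^6 - 35*c^5*h^3 - 186*c^5*h^2 - 151*c^5*h - 47*c^4*h^4 - 178*c^4*h^3 - 131*c^4*h^2 - 13*c^3*h^5 - 37*c^3*h^4 - 24*c^3*h^3 - c^2*h^6 + 4*c^2*h^5 + 5*c^2*h^4 + c*h^6 + c*h^5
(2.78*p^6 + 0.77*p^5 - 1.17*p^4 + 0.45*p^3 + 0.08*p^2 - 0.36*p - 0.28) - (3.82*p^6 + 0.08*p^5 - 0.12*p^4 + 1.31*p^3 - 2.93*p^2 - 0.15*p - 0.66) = -1.04*p^6 + 0.69*p^5 - 1.05*p^4 - 0.86*p^3 + 3.01*p^2 - 0.21*p + 0.38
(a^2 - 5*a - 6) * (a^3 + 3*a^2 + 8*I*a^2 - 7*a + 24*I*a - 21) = a^5 - 2*a^4 + 8*I*a^4 - 28*a^3 - 16*I*a^3 - 4*a^2 - 168*I*a^2 + 147*a - 144*I*a + 126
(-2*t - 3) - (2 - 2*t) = -5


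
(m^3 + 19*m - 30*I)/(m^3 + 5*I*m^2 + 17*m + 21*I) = (m^2 + 3*I*m + 10)/(m^2 + 8*I*m - 7)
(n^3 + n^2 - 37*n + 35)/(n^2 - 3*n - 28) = (-n^3 - n^2 + 37*n - 35)/(-n^2 + 3*n + 28)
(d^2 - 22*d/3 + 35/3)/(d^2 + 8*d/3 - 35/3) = (d - 5)/(d + 5)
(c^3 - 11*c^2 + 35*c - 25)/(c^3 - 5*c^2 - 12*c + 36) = (c^3 - 11*c^2 + 35*c - 25)/(c^3 - 5*c^2 - 12*c + 36)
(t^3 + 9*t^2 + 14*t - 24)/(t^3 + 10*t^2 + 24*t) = (t - 1)/t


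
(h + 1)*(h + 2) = h^2 + 3*h + 2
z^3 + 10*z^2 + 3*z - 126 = (z - 3)*(z + 6)*(z + 7)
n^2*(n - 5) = n^3 - 5*n^2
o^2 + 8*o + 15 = (o + 3)*(o + 5)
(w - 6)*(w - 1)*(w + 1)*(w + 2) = w^4 - 4*w^3 - 13*w^2 + 4*w + 12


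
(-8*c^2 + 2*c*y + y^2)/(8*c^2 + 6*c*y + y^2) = (-2*c + y)/(2*c + y)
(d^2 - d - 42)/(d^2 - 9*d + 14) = (d + 6)/(d - 2)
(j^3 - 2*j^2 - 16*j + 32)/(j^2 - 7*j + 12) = (j^2 + 2*j - 8)/(j - 3)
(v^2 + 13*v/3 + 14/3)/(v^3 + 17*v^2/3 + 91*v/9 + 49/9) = 3*(v + 2)/(3*v^2 + 10*v + 7)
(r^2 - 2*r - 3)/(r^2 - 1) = (r - 3)/(r - 1)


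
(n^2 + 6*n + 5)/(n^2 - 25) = (n + 1)/(n - 5)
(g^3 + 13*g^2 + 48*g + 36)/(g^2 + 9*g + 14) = (g^3 + 13*g^2 + 48*g + 36)/(g^2 + 9*g + 14)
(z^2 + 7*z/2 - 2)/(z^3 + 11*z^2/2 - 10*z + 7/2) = (z + 4)/(z^2 + 6*z - 7)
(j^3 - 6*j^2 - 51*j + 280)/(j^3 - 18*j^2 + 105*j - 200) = (j + 7)/(j - 5)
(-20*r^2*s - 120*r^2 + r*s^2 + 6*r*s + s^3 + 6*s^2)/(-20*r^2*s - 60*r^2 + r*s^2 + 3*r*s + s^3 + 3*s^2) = (s + 6)/(s + 3)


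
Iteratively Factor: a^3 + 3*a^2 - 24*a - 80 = (a + 4)*(a^2 - a - 20) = (a + 4)^2*(a - 5)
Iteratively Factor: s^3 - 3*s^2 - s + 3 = (s + 1)*(s^2 - 4*s + 3) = (s - 3)*(s + 1)*(s - 1)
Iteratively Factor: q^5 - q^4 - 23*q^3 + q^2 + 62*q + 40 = (q - 5)*(q^4 + 4*q^3 - 3*q^2 - 14*q - 8) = (q - 5)*(q + 4)*(q^3 - 3*q - 2) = (q - 5)*(q - 2)*(q + 4)*(q^2 + 2*q + 1) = (q - 5)*(q - 2)*(q + 1)*(q + 4)*(q + 1)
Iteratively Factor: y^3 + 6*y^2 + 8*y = (y + 4)*(y^2 + 2*y) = y*(y + 4)*(y + 2)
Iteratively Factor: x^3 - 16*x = (x + 4)*(x^2 - 4*x) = x*(x + 4)*(x - 4)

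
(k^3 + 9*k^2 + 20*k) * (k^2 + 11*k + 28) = k^5 + 20*k^4 + 147*k^3 + 472*k^2 + 560*k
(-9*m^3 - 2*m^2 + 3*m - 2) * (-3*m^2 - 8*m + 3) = 27*m^5 + 78*m^4 - 20*m^3 - 24*m^2 + 25*m - 6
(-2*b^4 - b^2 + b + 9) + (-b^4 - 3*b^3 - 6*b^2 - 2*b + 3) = -3*b^4 - 3*b^3 - 7*b^2 - b + 12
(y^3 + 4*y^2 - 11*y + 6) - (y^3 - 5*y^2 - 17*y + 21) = 9*y^2 + 6*y - 15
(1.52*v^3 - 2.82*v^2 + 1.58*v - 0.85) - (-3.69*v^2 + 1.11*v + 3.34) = 1.52*v^3 + 0.87*v^2 + 0.47*v - 4.19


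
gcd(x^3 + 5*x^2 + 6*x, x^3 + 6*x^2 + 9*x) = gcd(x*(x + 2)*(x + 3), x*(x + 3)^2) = x^2 + 3*x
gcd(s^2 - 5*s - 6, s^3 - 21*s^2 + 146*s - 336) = s - 6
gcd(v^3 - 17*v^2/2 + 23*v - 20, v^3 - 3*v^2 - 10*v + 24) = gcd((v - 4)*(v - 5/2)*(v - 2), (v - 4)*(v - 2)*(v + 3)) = v^2 - 6*v + 8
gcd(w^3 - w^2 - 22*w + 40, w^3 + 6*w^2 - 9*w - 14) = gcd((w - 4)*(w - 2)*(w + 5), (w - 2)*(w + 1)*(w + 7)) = w - 2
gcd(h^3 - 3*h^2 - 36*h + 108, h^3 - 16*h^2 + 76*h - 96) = h - 6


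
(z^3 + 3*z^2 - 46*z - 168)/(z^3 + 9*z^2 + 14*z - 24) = (z - 7)/(z - 1)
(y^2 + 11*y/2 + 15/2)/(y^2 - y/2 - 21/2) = (2*y + 5)/(2*y - 7)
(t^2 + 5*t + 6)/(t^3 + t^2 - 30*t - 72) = (t + 2)/(t^2 - 2*t - 24)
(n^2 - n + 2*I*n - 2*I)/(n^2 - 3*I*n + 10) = (n - 1)/(n - 5*I)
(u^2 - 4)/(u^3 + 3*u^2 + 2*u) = (u - 2)/(u*(u + 1))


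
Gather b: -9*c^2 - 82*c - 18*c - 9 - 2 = -9*c^2 - 100*c - 11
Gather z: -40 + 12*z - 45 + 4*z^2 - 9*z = 4*z^2 + 3*z - 85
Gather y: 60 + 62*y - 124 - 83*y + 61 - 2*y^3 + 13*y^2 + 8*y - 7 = -2*y^3 + 13*y^2 - 13*y - 10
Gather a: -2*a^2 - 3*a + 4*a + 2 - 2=-2*a^2 + a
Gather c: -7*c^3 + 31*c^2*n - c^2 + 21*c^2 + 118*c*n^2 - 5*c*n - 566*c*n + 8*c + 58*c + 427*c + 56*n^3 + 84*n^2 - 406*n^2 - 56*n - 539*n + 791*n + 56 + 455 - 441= -7*c^3 + c^2*(31*n + 20) + c*(118*n^2 - 571*n + 493) + 56*n^3 - 322*n^2 + 196*n + 70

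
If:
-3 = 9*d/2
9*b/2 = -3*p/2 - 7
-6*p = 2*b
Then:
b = -7/4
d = -2/3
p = 7/12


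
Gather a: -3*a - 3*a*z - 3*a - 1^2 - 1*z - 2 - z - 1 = a*(-3*z - 6) - 2*z - 4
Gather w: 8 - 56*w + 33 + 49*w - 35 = 6 - 7*w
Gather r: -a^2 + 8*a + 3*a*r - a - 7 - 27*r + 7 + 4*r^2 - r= -a^2 + 7*a + 4*r^2 + r*(3*a - 28)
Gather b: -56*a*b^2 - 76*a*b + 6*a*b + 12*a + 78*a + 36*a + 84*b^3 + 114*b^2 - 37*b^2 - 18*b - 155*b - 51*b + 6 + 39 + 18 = 126*a + 84*b^3 + b^2*(77 - 56*a) + b*(-70*a - 224) + 63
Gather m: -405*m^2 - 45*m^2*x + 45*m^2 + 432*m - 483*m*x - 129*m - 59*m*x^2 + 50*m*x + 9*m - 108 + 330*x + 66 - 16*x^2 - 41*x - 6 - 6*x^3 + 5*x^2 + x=m^2*(-45*x - 360) + m*(-59*x^2 - 433*x + 312) - 6*x^3 - 11*x^2 + 290*x - 48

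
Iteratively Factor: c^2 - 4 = (c - 2)*(c + 2)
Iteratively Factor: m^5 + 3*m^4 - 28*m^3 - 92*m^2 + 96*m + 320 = (m + 4)*(m^4 - m^3 - 24*m^2 + 4*m + 80) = (m + 4)^2*(m^3 - 5*m^2 - 4*m + 20) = (m - 2)*(m + 4)^2*(m^2 - 3*m - 10) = (m - 2)*(m + 2)*(m + 4)^2*(m - 5)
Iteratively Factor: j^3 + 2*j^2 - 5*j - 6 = (j + 3)*(j^2 - j - 2) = (j + 1)*(j + 3)*(j - 2)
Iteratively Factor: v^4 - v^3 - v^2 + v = (v + 1)*(v^3 - 2*v^2 + v) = v*(v + 1)*(v^2 - 2*v + 1) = v*(v - 1)*(v + 1)*(v - 1)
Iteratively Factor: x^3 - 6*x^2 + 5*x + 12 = (x - 4)*(x^2 - 2*x - 3) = (x - 4)*(x - 3)*(x + 1)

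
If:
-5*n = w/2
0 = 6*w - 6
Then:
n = -1/10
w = 1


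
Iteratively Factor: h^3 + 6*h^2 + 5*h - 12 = (h + 4)*(h^2 + 2*h - 3) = (h + 3)*(h + 4)*(h - 1)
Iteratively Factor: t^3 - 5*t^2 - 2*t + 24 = (t + 2)*(t^2 - 7*t + 12) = (t - 4)*(t + 2)*(t - 3)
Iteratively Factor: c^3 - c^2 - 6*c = (c + 2)*(c^2 - 3*c) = (c - 3)*(c + 2)*(c)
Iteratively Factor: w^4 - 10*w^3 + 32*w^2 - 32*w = (w)*(w^3 - 10*w^2 + 32*w - 32) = w*(w - 2)*(w^2 - 8*w + 16) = w*(w - 4)*(w - 2)*(w - 4)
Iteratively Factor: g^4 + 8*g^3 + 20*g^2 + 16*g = (g + 2)*(g^3 + 6*g^2 + 8*g) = (g + 2)^2*(g^2 + 4*g) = (g + 2)^2*(g + 4)*(g)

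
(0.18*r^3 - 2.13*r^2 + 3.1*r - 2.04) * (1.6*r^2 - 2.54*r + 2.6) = 0.288*r^5 - 3.8652*r^4 + 10.8382*r^3 - 16.676*r^2 + 13.2416*r - 5.304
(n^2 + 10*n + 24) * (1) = n^2 + 10*n + 24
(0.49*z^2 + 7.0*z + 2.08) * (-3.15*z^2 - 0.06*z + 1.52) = -1.5435*z^4 - 22.0794*z^3 - 6.2272*z^2 + 10.5152*z + 3.1616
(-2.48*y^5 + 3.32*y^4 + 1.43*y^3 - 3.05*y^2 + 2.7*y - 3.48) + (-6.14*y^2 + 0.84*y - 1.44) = -2.48*y^5 + 3.32*y^4 + 1.43*y^3 - 9.19*y^2 + 3.54*y - 4.92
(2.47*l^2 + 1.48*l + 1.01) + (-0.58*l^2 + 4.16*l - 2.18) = 1.89*l^2 + 5.64*l - 1.17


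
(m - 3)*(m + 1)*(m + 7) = m^3 + 5*m^2 - 17*m - 21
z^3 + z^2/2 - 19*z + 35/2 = (z - 7/2)*(z - 1)*(z + 5)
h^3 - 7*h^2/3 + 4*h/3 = h*(h - 4/3)*(h - 1)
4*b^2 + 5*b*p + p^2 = (b + p)*(4*b + p)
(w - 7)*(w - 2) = w^2 - 9*w + 14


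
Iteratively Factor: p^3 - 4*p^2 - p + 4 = (p - 1)*(p^2 - 3*p - 4) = (p - 1)*(p + 1)*(p - 4)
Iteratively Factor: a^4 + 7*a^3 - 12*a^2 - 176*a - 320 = (a + 4)*(a^3 + 3*a^2 - 24*a - 80) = (a + 4)^2*(a^2 - a - 20) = (a - 5)*(a + 4)^2*(a + 4)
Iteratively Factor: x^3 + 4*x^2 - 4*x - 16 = (x + 4)*(x^2 - 4) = (x + 2)*(x + 4)*(x - 2)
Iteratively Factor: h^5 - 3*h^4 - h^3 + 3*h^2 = (h)*(h^4 - 3*h^3 - h^2 + 3*h) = h^2*(h^3 - 3*h^2 - h + 3) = h^2*(h + 1)*(h^2 - 4*h + 3) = h^2*(h - 3)*(h + 1)*(h - 1)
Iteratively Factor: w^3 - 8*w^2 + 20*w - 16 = (w - 4)*(w^2 - 4*w + 4) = (w - 4)*(w - 2)*(w - 2)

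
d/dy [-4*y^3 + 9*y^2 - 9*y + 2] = -12*y^2 + 18*y - 9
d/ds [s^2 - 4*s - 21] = 2*s - 4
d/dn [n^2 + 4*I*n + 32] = 2*n + 4*I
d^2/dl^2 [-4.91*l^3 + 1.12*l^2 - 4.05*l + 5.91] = 2.24 - 29.46*l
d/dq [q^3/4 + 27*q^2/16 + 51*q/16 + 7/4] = 3*q^2/4 + 27*q/8 + 51/16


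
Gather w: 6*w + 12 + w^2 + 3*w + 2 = w^2 + 9*w + 14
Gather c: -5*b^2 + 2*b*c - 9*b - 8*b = -5*b^2 + 2*b*c - 17*b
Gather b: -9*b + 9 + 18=27 - 9*b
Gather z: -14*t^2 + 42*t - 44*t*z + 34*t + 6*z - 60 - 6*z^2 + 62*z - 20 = -14*t^2 + 76*t - 6*z^2 + z*(68 - 44*t) - 80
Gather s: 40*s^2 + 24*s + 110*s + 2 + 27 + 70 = 40*s^2 + 134*s + 99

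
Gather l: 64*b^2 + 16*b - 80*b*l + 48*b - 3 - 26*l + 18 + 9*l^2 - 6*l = 64*b^2 + 64*b + 9*l^2 + l*(-80*b - 32) + 15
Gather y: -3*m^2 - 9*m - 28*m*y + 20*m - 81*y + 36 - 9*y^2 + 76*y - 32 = -3*m^2 + 11*m - 9*y^2 + y*(-28*m - 5) + 4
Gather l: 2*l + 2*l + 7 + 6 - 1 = 4*l + 12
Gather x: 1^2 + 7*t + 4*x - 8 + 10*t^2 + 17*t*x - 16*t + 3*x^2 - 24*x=10*t^2 - 9*t + 3*x^2 + x*(17*t - 20) - 7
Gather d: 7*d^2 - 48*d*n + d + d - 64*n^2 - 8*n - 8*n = 7*d^2 + d*(2 - 48*n) - 64*n^2 - 16*n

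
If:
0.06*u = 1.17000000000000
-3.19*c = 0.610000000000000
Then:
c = -0.19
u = 19.50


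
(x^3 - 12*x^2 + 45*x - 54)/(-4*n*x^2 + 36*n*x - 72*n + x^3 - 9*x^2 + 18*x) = (x - 3)/(-4*n + x)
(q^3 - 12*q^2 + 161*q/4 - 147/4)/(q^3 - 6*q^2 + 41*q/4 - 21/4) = (q - 7)/(q - 1)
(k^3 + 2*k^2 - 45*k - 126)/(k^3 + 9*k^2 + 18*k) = (k - 7)/k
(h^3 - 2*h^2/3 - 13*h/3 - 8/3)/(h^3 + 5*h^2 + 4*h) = (3*h^2 - 5*h - 8)/(3*h*(h + 4))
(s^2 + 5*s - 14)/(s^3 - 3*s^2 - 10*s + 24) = (s + 7)/(s^2 - s - 12)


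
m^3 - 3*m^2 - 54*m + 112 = (m - 8)*(m - 2)*(m + 7)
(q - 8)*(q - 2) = q^2 - 10*q + 16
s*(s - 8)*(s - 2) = s^3 - 10*s^2 + 16*s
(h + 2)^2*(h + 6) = h^3 + 10*h^2 + 28*h + 24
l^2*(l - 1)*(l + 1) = l^4 - l^2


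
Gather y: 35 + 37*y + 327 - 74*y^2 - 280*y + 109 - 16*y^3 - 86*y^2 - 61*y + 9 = -16*y^3 - 160*y^2 - 304*y + 480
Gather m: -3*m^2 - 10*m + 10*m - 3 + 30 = 27 - 3*m^2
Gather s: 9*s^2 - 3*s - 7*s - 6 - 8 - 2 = 9*s^2 - 10*s - 16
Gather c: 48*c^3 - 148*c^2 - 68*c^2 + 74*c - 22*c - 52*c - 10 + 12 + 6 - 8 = 48*c^3 - 216*c^2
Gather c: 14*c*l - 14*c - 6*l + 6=c*(14*l - 14) - 6*l + 6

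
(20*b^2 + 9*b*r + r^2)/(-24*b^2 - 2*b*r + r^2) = (5*b + r)/(-6*b + r)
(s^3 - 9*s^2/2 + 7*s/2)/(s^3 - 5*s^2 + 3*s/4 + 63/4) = 2*s*(s - 1)/(2*s^2 - 3*s - 9)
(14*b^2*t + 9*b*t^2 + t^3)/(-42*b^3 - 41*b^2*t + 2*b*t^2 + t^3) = t*(2*b + t)/(-6*b^2 - 5*b*t + t^2)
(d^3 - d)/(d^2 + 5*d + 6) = (d^3 - d)/(d^2 + 5*d + 6)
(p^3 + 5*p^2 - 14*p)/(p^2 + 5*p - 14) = p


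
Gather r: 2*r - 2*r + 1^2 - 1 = 0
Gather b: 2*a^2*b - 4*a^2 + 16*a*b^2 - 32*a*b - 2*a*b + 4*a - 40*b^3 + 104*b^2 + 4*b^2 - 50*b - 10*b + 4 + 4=-4*a^2 + 4*a - 40*b^3 + b^2*(16*a + 108) + b*(2*a^2 - 34*a - 60) + 8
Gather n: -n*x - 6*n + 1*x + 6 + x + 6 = n*(-x - 6) + 2*x + 12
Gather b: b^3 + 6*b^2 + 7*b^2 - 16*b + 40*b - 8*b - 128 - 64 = b^3 + 13*b^2 + 16*b - 192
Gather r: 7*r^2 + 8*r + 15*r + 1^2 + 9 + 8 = 7*r^2 + 23*r + 18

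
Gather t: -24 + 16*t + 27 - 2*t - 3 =14*t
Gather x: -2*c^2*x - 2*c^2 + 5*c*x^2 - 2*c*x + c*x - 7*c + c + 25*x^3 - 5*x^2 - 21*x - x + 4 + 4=-2*c^2 - 6*c + 25*x^3 + x^2*(5*c - 5) + x*(-2*c^2 - c - 22) + 8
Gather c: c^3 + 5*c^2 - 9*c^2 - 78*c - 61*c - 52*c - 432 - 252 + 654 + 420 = c^3 - 4*c^2 - 191*c + 390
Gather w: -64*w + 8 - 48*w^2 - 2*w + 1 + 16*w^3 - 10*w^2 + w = 16*w^3 - 58*w^2 - 65*w + 9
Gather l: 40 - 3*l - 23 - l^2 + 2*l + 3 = -l^2 - l + 20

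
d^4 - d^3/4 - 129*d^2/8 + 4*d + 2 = (d - 4)*(d - 1/2)*(d + 1/4)*(d + 4)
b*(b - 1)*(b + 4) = b^3 + 3*b^2 - 4*b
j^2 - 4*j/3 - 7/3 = (j - 7/3)*(j + 1)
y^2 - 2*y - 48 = (y - 8)*(y + 6)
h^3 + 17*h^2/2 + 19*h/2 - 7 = (h - 1/2)*(h + 2)*(h + 7)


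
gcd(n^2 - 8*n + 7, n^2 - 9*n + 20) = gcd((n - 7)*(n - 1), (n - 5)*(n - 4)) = 1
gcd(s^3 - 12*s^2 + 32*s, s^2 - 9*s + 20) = s - 4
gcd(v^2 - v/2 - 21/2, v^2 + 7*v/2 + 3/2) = v + 3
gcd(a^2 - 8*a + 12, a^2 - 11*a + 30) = a - 6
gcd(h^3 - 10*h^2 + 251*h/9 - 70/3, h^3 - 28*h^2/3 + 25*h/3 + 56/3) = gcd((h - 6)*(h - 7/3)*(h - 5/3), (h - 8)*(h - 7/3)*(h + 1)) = h - 7/3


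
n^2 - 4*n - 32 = (n - 8)*(n + 4)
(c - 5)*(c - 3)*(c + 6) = c^3 - 2*c^2 - 33*c + 90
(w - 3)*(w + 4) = w^2 + w - 12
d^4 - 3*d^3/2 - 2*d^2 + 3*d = d*(d - 3/2)*(d - sqrt(2))*(d + sqrt(2))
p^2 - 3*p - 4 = (p - 4)*(p + 1)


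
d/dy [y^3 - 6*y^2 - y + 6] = 3*y^2 - 12*y - 1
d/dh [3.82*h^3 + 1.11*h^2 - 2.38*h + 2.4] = 11.46*h^2 + 2.22*h - 2.38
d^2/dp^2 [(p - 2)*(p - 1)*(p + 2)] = 6*p - 2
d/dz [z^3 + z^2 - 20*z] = 3*z^2 + 2*z - 20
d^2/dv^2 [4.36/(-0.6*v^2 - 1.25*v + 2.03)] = (3.1392*v^2 + 6.54*v - 4.36*(1.2*v + 1.25)*(2.4*v + 2.5) - 10.62096)/(0.6*v^2 + 1.25*v - 2.03)^3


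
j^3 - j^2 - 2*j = j*(j - 2)*(j + 1)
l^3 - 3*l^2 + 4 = (l - 2)^2*(l + 1)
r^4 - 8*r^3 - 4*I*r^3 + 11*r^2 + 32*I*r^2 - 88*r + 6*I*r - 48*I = (r - 8)*(r - 6*I)*(r + I)^2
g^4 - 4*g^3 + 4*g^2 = g^2*(g - 2)^2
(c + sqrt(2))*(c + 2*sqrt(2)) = c^2 + 3*sqrt(2)*c + 4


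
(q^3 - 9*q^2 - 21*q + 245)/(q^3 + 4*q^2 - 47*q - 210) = (q - 7)/(q + 6)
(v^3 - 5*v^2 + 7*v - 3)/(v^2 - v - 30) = (-v^3 + 5*v^2 - 7*v + 3)/(-v^2 + v + 30)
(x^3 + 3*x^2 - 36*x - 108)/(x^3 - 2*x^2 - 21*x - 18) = (x + 6)/(x + 1)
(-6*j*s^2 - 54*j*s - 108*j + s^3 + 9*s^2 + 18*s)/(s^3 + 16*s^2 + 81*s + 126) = (-6*j + s)/(s + 7)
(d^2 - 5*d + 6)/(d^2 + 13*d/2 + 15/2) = 2*(d^2 - 5*d + 6)/(2*d^2 + 13*d + 15)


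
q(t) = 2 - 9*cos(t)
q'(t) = 9*sin(t)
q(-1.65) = 2.71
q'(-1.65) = -8.97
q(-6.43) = -6.90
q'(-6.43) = -1.32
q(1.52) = 1.54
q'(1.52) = 8.99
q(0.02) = -7.00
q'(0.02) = 0.18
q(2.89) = 10.72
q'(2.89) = 2.24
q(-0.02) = -7.00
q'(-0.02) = -0.18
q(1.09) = -2.16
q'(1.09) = 7.98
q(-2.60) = 9.71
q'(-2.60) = -4.64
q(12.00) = -5.59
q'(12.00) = -4.83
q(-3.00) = 10.91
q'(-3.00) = -1.27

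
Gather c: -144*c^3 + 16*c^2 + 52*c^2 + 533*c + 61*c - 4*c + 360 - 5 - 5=-144*c^3 + 68*c^2 + 590*c + 350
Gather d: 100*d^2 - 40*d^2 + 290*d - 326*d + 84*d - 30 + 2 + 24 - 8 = 60*d^2 + 48*d - 12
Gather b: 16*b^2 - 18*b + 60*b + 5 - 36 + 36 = 16*b^2 + 42*b + 5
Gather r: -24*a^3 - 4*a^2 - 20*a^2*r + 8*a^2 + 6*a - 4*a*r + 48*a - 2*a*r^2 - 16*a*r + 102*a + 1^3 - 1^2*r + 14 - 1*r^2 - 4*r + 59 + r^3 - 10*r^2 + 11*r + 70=-24*a^3 + 4*a^2 + 156*a + r^3 + r^2*(-2*a - 11) + r*(-20*a^2 - 20*a + 6) + 144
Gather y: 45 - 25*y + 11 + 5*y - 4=52 - 20*y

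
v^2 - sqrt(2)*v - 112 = (v - 8*sqrt(2))*(v + 7*sqrt(2))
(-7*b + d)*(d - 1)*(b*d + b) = -7*b^2*d^2 + 7*b^2 + b*d^3 - b*d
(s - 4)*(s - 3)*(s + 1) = s^3 - 6*s^2 + 5*s + 12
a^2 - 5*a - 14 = (a - 7)*(a + 2)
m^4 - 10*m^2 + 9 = (m - 3)*(m - 1)*(m + 1)*(m + 3)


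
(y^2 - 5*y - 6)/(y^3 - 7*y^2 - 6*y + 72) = (y + 1)/(y^2 - y - 12)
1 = 1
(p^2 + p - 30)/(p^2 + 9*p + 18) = (p - 5)/(p + 3)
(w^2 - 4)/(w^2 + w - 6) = (w + 2)/(w + 3)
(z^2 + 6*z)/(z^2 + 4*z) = (z + 6)/(z + 4)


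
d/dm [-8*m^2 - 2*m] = -16*m - 2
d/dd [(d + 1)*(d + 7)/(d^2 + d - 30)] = (-7*d^2 - 74*d - 247)/(d^4 + 2*d^3 - 59*d^2 - 60*d + 900)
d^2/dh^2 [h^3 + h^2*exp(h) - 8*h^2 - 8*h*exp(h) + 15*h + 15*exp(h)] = h^2*exp(h) - 4*h*exp(h) + 6*h + exp(h) - 16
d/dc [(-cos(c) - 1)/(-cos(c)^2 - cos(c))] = sin(c)/cos(c)^2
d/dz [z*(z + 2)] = 2*z + 2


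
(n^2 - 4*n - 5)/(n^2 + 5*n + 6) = (n^2 - 4*n - 5)/(n^2 + 5*n + 6)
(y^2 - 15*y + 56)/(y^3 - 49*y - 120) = (y - 7)/(y^2 + 8*y + 15)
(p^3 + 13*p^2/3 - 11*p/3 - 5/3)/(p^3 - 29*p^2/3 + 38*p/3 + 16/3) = (p^2 + 4*p - 5)/(p^2 - 10*p + 16)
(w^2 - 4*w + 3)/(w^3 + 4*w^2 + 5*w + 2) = (w^2 - 4*w + 3)/(w^3 + 4*w^2 + 5*w + 2)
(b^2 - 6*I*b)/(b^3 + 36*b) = 1/(b + 6*I)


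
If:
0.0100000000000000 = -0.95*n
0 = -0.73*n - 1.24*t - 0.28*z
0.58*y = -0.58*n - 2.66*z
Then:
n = -0.01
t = 0.00619694397283531 - 0.225806451612903*z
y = 0.0105263157894737 - 4.58620689655172*z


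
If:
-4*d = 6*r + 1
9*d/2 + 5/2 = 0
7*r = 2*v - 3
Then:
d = -5/9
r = 11/54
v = 239/108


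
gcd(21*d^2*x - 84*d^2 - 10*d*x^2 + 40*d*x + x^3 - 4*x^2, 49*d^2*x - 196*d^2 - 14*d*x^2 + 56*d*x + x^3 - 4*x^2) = -7*d*x + 28*d + x^2 - 4*x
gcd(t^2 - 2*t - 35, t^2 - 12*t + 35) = t - 7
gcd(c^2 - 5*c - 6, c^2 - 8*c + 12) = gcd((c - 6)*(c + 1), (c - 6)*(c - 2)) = c - 6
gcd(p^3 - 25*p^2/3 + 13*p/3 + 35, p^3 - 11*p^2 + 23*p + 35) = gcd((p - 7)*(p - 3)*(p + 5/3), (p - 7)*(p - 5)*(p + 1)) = p - 7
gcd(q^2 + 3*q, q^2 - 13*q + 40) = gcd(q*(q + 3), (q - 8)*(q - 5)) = 1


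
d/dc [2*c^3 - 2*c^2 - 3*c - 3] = 6*c^2 - 4*c - 3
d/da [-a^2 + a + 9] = 1 - 2*a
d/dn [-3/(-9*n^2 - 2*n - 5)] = 6*(-9*n - 1)/(9*n^2 + 2*n + 5)^2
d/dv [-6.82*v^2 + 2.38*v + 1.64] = 2.38 - 13.64*v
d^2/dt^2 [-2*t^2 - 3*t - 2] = -4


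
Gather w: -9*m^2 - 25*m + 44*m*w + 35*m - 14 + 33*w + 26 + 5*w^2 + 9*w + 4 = -9*m^2 + 10*m + 5*w^2 + w*(44*m + 42) + 16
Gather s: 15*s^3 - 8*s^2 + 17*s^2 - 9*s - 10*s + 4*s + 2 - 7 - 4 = 15*s^3 + 9*s^2 - 15*s - 9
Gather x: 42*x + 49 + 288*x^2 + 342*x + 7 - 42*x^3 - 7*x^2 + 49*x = -42*x^3 + 281*x^2 + 433*x + 56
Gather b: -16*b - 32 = -16*b - 32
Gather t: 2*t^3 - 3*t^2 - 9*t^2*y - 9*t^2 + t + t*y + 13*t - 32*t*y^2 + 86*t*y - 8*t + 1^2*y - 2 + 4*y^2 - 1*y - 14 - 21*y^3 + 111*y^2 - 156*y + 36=2*t^3 + t^2*(-9*y - 12) + t*(-32*y^2 + 87*y + 6) - 21*y^3 + 115*y^2 - 156*y + 20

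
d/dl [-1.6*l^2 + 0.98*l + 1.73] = 0.98 - 3.2*l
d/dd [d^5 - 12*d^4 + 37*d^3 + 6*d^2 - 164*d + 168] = 5*d^4 - 48*d^3 + 111*d^2 + 12*d - 164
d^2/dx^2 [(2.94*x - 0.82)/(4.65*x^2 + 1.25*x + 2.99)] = ((0.276000000000001 - 82.026*x)*(4.65*x^2 + 1.25*x + 2.99) + (2.94*x - 0.82)*(9.3*x + 1.25)*(18.6*x + 2.5))/(4.65*x^2 + 1.25*x + 2.99)^3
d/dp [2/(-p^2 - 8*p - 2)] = 4*(p + 4)/(p^2 + 8*p + 2)^2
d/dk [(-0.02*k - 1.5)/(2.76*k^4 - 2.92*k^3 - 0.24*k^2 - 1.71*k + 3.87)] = (0.1656*k^4 + 16.4432*k^3 - 13.1448*k^2 - 0.72*k - 2.6424)/(7.6176*k^8 - 16.1184*k^7 + 7.2016*k^6 - 8.0376*k^5 + 31.4064*k^4 - 21.78*k^3 + 1.0665*k^2 - 13.2354*k + 14.9769)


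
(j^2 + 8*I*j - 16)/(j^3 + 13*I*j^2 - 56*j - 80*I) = 1/(j + 5*I)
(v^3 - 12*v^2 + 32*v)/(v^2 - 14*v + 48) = v*(v - 4)/(v - 6)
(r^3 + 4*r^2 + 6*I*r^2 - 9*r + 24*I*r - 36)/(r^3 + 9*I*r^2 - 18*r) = (r^2 + r*(4 + 3*I) + 12*I)/(r*(r + 6*I))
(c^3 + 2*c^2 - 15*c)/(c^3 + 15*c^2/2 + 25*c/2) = 2*(c - 3)/(2*c + 5)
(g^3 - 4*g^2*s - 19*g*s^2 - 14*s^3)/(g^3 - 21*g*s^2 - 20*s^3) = (-g^2 + 5*g*s + 14*s^2)/(-g^2 + g*s + 20*s^2)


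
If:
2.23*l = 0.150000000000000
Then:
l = 0.07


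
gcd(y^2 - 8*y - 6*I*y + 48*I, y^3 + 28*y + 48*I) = y - 6*I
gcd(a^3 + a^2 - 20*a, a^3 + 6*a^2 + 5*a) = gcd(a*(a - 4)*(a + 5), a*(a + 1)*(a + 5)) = a^2 + 5*a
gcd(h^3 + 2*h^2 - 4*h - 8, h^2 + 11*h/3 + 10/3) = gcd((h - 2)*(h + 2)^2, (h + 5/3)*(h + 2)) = h + 2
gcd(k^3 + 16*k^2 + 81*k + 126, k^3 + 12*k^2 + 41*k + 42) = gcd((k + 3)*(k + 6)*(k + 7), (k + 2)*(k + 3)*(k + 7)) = k^2 + 10*k + 21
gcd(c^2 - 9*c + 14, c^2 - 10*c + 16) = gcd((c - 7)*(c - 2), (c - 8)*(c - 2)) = c - 2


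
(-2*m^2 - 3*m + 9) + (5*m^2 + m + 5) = 3*m^2 - 2*m + 14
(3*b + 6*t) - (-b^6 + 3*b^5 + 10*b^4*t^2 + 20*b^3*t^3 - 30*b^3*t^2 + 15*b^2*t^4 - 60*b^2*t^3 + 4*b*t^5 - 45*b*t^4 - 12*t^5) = b^6 - 3*b^5 - 10*b^4*t^2 - 20*b^3*t^3 + 30*b^3*t^2 - 15*b^2*t^4 + 60*b^2*t^3 - 4*b*t^5 + 45*b*t^4 + 3*b + 12*t^5 + 6*t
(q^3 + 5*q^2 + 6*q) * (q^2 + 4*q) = q^5 + 9*q^4 + 26*q^3 + 24*q^2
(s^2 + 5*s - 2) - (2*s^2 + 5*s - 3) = 1 - s^2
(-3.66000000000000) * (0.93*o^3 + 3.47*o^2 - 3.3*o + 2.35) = -3.4038*o^3 - 12.7002*o^2 + 12.078*o - 8.601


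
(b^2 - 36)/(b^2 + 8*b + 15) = (b^2 - 36)/(b^2 + 8*b + 15)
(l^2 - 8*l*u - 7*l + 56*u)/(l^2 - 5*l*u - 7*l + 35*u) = (-l + 8*u)/(-l + 5*u)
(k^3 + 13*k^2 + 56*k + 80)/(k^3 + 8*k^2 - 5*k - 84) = (k^2 + 9*k + 20)/(k^2 + 4*k - 21)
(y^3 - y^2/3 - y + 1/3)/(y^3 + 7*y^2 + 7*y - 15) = (3*y^2 + 2*y - 1)/(3*(y^2 + 8*y + 15))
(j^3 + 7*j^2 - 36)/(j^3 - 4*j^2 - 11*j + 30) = (j + 6)/(j - 5)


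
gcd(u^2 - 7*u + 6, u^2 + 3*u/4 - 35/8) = 1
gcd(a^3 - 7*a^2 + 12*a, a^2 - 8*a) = a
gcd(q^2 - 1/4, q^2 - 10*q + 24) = 1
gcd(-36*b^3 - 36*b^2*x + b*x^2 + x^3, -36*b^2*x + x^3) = -36*b^2 + x^2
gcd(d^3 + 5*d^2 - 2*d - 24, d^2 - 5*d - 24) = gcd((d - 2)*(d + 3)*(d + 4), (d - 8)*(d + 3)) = d + 3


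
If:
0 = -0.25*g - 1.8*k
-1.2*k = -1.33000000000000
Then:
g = -7.98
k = 1.11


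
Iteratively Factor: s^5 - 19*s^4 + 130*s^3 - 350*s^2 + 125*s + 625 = (s - 5)*(s^4 - 14*s^3 + 60*s^2 - 50*s - 125) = (s - 5)^2*(s^3 - 9*s^2 + 15*s + 25) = (s - 5)^3*(s^2 - 4*s - 5) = (s - 5)^3*(s + 1)*(s - 5)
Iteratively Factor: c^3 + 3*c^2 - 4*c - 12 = (c + 2)*(c^2 + c - 6) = (c - 2)*(c + 2)*(c + 3)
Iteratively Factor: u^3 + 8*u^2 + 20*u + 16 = (u + 2)*(u^2 + 6*u + 8) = (u + 2)^2*(u + 4)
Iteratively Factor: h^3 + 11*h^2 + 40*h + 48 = (h + 4)*(h^2 + 7*h + 12) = (h + 4)^2*(h + 3)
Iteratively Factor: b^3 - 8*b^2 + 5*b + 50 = (b - 5)*(b^2 - 3*b - 10) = (b - 5)*(b + 2)*(b - 5)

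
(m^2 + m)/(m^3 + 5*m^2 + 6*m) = (m + 1)/(m^2 + 5*m + 6)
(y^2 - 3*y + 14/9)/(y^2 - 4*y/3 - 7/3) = (y - 2/3)/(y + 1)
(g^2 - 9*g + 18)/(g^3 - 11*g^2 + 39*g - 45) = (g - 6)/(g^2 - 8*g + 15)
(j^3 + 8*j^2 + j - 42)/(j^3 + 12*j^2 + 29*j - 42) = (j^2 + j - 6)/(j^2 + 5*j - 6)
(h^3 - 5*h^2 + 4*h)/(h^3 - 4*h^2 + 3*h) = (h - 4)/(h - 3)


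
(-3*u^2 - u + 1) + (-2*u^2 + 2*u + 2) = -5*u^2 + u + 3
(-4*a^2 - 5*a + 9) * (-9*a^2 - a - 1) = 36*a^4 + 49*a^3 - 72*a^2 - 4*a - 9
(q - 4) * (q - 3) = q^2 - 7*q + 12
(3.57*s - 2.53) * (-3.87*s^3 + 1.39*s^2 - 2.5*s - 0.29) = -13.8159*s^4 + 14.7534*s^3 - 12.4417*s^2 + 5.2897*s + 0.7337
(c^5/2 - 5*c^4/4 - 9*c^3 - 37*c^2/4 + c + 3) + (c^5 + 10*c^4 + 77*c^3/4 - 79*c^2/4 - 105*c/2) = 3*c^5/2 + 35*c^4/4 + 41*c^3/4 - 29*c^2 - 103*c/2 + 3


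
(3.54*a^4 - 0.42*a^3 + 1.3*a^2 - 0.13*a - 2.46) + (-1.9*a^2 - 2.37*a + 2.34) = 3.54*a^4 - 0.42*a^3 - 0.6*a^2 - 2.5*a - 0.12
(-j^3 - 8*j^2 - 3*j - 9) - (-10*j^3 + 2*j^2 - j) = 9*j^3 - 10*j^2 - 2*j - 9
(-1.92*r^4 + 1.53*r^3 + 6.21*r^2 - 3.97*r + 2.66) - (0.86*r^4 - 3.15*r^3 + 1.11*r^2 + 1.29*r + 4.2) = -2.78*r^4 + 4.68*r^3 + 5.1*r^2 - 5.26*r - 1.54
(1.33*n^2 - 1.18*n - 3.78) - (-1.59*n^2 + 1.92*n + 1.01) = 2.92*n^2 - 3.1*n - 4.79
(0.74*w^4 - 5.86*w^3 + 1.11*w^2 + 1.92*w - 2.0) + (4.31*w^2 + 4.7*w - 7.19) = 0.74*w^4 - 5.86*w^3 + 5.42*w^2 + 6.62*w - 9.19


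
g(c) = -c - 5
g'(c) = -1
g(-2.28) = -2.72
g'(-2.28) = -1.00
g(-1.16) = -3.84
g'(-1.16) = -1.00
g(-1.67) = -3.33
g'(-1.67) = -1.00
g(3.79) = -8.79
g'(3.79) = -1.00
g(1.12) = -6.12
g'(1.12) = -1.00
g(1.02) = -6.02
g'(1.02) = -1.00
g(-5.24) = 0.24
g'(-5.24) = -1.00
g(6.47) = -11.47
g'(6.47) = -1.00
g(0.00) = -5.00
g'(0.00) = -1.00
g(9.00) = -14.00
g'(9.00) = -1.00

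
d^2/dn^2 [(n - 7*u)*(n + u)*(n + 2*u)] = 6*n - 8*u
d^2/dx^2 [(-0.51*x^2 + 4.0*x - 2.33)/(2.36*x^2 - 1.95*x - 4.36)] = (39.86276*x^3 - 109.349184*x^2 + 311.28636*x - 153.074978)/(13.144256*x^6 - 32.58216*x^5 - 45.928668*x^4 + 112.973445*x^3 + 84.851268*x^2 - 111.20616*x - 82.881856)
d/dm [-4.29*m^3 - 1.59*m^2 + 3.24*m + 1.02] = -12.87*m^2 - 3.18*m + 3.24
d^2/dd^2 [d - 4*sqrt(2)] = 0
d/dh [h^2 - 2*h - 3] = 2*h - 2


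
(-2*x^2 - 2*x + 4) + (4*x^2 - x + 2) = 2*x^2 - 3*x + 6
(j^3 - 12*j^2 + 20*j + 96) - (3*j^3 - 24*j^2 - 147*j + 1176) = -2*j^3 + 12*j^2 + 167*j - 1080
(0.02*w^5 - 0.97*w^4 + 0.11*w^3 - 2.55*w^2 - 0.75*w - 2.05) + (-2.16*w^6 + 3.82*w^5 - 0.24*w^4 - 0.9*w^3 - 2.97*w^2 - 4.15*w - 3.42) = -2.16*w^6 + 3.84*w^5 - 1.21*w^4 - 0.79*w^3 - 5.52*w^2 - 4.9*w - 5.47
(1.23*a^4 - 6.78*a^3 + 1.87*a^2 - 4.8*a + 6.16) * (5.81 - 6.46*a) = -7.9458*a^5 + 50.9451*a^4 - 51.472*a^3 + 41.8727*a^2 - 67.6816*a + 35.7896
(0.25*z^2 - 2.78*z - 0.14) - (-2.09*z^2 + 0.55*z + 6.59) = 2.34*z^2 - 3.33*z - 6.73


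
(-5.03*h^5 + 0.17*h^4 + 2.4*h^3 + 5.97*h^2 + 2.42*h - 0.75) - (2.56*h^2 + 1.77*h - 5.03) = -5.03*h^5 + 0.17*h^4 + 2.4*h^3 + 3.41*h^2 + 0.65*h + 4.28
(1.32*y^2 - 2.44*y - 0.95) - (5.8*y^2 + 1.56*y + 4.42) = -4.48*y^2 - 4.0*y - 5.37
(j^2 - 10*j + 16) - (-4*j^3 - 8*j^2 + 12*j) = 4*j^3 + 9*j^2 - 22*j + 16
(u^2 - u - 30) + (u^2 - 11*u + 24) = 2*u^2 - 12*u - 6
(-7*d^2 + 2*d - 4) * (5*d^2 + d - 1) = -35*d^4 + 3*d^3 - 11*d^2 - 6*d + 4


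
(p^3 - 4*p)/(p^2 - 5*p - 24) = p*(4 - p^2)/(-p^2 + 5*p + 24)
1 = 1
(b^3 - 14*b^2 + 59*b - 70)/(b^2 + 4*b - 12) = (b^2 - 12*b + 35)/(b + 6)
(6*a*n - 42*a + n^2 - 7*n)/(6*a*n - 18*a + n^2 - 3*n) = (n - 7)/(n - 3)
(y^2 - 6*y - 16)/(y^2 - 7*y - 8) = (y + 2)/(y + 1)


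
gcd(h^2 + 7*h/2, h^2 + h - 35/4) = h + 7/2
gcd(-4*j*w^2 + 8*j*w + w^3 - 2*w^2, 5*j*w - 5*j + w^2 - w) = 1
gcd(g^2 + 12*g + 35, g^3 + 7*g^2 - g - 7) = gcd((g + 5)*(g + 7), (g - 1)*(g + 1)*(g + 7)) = g + 7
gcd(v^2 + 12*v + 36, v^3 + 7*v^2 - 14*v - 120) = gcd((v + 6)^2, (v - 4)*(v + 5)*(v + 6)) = v + 6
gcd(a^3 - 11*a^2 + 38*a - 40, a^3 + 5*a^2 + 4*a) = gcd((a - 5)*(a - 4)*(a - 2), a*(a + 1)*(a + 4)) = 1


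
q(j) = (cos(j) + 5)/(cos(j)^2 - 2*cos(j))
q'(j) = (2*sin(j)*cos(j) - 2*sin(j))*(cos(j) + 5)/(cos(j)^2 - 2*cos(j))^2 - sin(j)/(cos(j)^2 - 2*cos(j)) = (sin(j) - 10*sin(j)/cos(j)^2 + 10*tan(j))/(cos(j) - 2)^2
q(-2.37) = 2.20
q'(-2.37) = 3.06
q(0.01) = -6.00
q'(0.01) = 0.01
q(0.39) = -5.96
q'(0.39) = 0.04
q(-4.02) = 2.59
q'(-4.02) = -4.33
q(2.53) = 1.81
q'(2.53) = -1.89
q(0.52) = -5.97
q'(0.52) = -0.29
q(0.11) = -5.99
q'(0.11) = 0.10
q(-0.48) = -5.96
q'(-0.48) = 0.16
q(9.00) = 1.54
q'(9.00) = -1.07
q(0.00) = -6.00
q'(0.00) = 0.00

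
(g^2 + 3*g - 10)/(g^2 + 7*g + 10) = (g - 2)/(g + 2)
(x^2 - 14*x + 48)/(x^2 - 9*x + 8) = (x - 6)/(x - 1)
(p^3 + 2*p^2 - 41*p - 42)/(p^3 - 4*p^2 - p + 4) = (p^2 + p - 42)/(p^2 - 5*p + 4)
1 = 1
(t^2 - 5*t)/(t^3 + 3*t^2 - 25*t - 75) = t/(t^2 + 8*t + 15)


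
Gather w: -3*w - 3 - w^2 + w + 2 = -w^2 - 2*w - 1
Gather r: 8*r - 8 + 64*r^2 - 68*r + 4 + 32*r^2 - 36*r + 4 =96*r^2 - 96*r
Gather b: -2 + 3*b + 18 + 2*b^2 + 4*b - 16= 2*b^2 + 7*b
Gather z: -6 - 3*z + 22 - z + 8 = 24 - 4*z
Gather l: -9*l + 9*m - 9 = -9*l + 9*m - 9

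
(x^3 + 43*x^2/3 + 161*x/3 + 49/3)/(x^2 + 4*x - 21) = (3*x^2 + 22*x + 7)/(3*(x - 3))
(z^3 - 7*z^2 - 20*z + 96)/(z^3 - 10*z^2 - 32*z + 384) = (z^2 + z - 12)/(z^2 - 2*z - 48)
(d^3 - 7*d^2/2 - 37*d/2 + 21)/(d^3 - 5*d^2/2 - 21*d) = (d - 1)/d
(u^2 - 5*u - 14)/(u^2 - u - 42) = (u + 2)/(u + 6)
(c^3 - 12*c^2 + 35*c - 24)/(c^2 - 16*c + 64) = (c^2 - 4*c + 3)/(c - 8)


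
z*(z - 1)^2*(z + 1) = z^4 - z^3 - z^2 + z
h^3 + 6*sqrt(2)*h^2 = h^2*(h + 6*sqrt(2))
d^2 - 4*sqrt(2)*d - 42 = (d - 7*sqrt(2))*(d + 3*sqrt(2))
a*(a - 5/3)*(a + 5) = a^3 + 10*a^2/3 - 25*a/3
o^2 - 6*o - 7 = (o - 7)*(o + 1)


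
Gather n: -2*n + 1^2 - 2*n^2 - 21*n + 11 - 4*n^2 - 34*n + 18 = -6*n^2 - 57*n + 30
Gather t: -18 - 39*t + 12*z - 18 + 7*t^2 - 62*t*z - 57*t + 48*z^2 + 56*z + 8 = 7*t^2 + t*(-62*z - 96) + 48*z^2 + 68*z - 28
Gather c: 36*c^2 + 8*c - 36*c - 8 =36*c^2 - 28*c - 8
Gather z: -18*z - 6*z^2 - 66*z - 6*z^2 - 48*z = -12*z^2 - 132*z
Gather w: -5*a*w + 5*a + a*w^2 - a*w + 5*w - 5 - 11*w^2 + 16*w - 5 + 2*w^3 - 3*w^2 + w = 5*a + 2*w^3 + w^2*(a - 14) + w*(22 - 6*a) - 10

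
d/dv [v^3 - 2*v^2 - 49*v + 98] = 3*v^2 - 4*v - 49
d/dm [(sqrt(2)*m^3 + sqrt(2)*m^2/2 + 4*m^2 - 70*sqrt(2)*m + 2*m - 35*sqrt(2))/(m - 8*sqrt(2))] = (4*sqrt(2)*m^3 - 88*m^2 + sqrt(2)*m^2 - 128*sqrt(2)*m - 32*m + 38*sqrt(2) + 2240)/(2*(m^2 - 16*sqrt(2)*m + 128))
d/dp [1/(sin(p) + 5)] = -cos(p)/(sin(p) + 5)^2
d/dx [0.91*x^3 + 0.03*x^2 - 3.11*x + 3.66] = 2.73*x^2 + 0.06*x - 3.11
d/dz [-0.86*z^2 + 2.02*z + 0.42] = 2.02 - 1.72*z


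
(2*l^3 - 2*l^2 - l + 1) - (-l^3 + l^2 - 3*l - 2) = 3*l^3 - 3*l^2 + 2*l + 3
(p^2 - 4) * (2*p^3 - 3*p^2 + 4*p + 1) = 2*p^5 - 3*p^4 - 4*p^3 + 13*p^2 - 16*p - 4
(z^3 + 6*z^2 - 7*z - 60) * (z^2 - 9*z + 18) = z^5 - 3*z^4 - 43*z^3 + 111*z^2 + 414*z - 1080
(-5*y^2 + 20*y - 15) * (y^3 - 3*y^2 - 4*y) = -5*y^5 + 35*y^4 - 55*y^3 - 35*y^2 + 60*y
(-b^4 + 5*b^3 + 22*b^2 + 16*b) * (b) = -b^5 + 5*b^4 + 22*b^3 + 16*b^2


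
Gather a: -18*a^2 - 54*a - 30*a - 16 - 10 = -18*a^2 - 84*a - 26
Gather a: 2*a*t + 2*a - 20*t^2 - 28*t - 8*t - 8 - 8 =a*(2*t + 2) - 20*t^2 - 36*t - 16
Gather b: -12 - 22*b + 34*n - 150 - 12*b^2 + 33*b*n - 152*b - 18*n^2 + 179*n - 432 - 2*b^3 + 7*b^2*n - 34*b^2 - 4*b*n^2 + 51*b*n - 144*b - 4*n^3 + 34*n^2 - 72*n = -2*b^3 + b^2*(7*n - 46) + b*(-4*n^2 + 84*n - 318) - 4*n^3 + 16*n^2 + 141*n - 594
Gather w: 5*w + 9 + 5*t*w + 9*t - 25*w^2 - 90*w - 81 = 9*t - 25*w^2 + w*(5*t - 85) - 72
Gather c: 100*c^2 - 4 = 100*c^2 - 4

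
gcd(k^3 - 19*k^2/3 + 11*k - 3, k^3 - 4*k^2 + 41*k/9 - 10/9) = k - 1/3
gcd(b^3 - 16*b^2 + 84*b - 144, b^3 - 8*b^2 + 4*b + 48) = b^2 - 10*b + 24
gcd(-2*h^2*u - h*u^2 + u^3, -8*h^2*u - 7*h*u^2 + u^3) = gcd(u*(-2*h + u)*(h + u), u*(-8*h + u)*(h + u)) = h*u + u^2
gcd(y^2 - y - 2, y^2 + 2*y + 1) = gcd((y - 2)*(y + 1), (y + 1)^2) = y + 1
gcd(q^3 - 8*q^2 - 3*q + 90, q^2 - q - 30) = q - 6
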